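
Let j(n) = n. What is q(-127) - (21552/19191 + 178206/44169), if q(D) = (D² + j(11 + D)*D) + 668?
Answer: 2969011019773/94183031 ≈ 31524.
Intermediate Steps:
q(D) = 668 + D² + D*(11 + D) (q(D) = (D² + (11 + D)*D) + 668 = (D² + D*(11 + D)) + 668 = 668 + D² + D*(11 + D))
q(-127) - (21552/19191 + 178206/44169) = (668 + (-127)² - 127*(11 - 127)) - (21552/19191 + 178206/44169) = (668 + 16129 - 127*(-116)) - (21552*(1/19191) + 178206*(1/44169)) = (668 + 16129 + 14732) - (7184/6397 + 59402/14723) = 31529 - 1*485764626/94183031 = 31529 - 485764626/94183031 = 2969011019773/94183031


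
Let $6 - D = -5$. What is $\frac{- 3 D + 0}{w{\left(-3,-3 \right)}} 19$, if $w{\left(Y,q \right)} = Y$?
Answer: $209$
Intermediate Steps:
$D = 11$ ($D = 6 - -5 = 6 + 5 = 11$)
$\frac{- 3 D + 0}{w{\left(-3,-3 \right)}} 19 = \frac{\left(-3\right) 11 + 0}{-3} \cdot 19 = - \frac{-33 + 0}{3} \cdot 19 = \left(- \frac{1}{3}\right) \left(-33\right) 19 = 11 \cdot 19 = 209$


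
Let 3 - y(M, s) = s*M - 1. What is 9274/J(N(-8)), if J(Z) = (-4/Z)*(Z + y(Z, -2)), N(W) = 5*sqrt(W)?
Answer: -23185*I/(2*sqrt(2) + 30*I) ≈ -766.02 - 72.221*I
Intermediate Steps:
y(M, s) = 4 - M*s (y(M, s) = 3 - (s*M - 1) = 3 - (M*s - 1) = 3 - (-1 + M*s) = 3 + (1 - M*s) = 4 - M*s)
J(Z) = -4*(4 + 3*Z)/Z (J(Z) = (-4/Z)*(Z + (4 - 1*Z*(-2))) = (-4/Z)*(Z + (4 + 2*Z)) = (-4/Z)*(4 + 3*Z) = -4*(4 + 3*Z)/Z)
9274/J(N(-8)) = 9274/(-12 - 16*(-I*sqrt(2)/20)) = 9274/(-12 - (-4)*I*sqrt(2)/5) = 9274/(-12 + 4*I*sqrt(2)/5)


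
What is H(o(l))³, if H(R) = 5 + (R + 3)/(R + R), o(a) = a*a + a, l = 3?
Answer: 91125/512 ≈ 177.98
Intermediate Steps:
o(a) = a + a² (o(a) = a² + a = a + a²)
H(R) = 5 + (3 + R)/(2*R) (H(R) = 5 + (3 + R)/((2*R)) = 5 + (3 + R)*(1/(2*R)) = 5 + (3 + R)/(2*R))
H(o(l))³ = ((3 + 11*(3*(1 + 3)))/(2*((3*(1 + 3)))))³ = ((3 + 11*(3*4))/(2*((3*4))))³ = ((½)*(3 + 11*12)/12)³ = ((½)*(1/12)*(3 + 132))³ = ((½)*(1/12)*135)³ = (45/8)³ = 91125/512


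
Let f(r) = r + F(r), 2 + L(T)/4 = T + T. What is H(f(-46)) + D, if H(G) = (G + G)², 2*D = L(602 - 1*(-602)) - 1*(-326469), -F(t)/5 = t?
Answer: 606941/2 ≈ 3.0347e+5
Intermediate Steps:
F(t) = -5*t
L(T) = -8 + 8*T (L(T) = -8 + 4*(T + T) = -8 + 4*(2*T) = -8 + 8*T)
f(r) = -4*r (f(r) = r - 5*r = -4*r)
D = 336093/2 (D = ((-8 + 8*(602 - 1*(-602))) - 1*(-326469))/2 = ((-8 + 8*(602 + 602)) + 326469)/2 = ((-8 + 8*1204) + 326469)/2 = ((-8 + 9632) + 326469)/2 = (9624 + 326469)/2 = (½)*336093 = 336093/2 ≈ 1.6805e+5)
H(G) = 4*G² (H(G) = (2*G)² = 4*G²)
H(f(-46)) + D = 4*(-4*(-46))² + 336093/2 = 4*184² + 336093/2 = 4*33856 + 336093/2 = 135424 + 336093/2 = 606941/2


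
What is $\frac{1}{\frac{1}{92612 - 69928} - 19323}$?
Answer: $- \frac{22684}{438322931} \approx -5.1752 \cdot 10^{-5}$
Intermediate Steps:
$\frac{1}{\frac{1}{92612 - 69928} - 19323} = \frac{1}{\frac{1}{22684} - 19323} = \frac{1}{- \frac{438322931}{22684}} = - \frac{22684}{438322931}$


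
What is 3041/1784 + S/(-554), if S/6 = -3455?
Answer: 19333517/494168 ≈ 39.123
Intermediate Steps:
S = -20730 (S = 6*(-3455) = -20730)
3041/1784 + S/(-554) = 3041/1784 - 20730/(-554) = 3041*(1/1784) - 20730*(-1/554) = 3041/1784 + 10365/277 = 19333517/494168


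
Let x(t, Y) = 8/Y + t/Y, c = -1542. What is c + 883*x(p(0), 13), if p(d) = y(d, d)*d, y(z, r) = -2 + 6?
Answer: -12982/13 ≈ -998.62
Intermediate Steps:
y(z, r) = 4
p(d) = 4*d
c + 883*x(p(0), 13) = -1542 + 883*((8 + 4*0)/13) = -1542 + 883*((8 + 0)/13) = -1542 + 883*((1/13)*8) = -1542 + 883*(8/13) = -1542 + 7064/13 = -12982/13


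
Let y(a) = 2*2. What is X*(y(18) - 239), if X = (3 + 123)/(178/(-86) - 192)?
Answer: 254646/1669 ≈ 152.57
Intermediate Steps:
y(a) = 4
X = -5418/8345 (X = 126/(178*(-1/86) - 192) = 126/(-89/43 - 192) = 126/(-8345/43) = 126*(-43/8345) = -5418/8345 ≈ -0.64925)
X*(y(18) - 239) = -5418*(4 - 239)/8345 = -5418/8345*(-235) = 254646/1669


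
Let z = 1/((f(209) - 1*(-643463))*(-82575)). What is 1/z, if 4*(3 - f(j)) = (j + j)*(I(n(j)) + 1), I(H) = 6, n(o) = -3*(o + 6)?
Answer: -106147602675/2 ≈ -5.3074e+10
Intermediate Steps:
n(o) = -18 - 3*o (n(o) = -3*(6 + o) = -18 - 3*o)
f(j) = 3 - 7*j/2 (f(j) = 3 - (j + j)*(6 + 1)/4 = 3 - 2*j*7/4 = 3 - 7*j/2)
z = -2/106147602675 (z = 1/(((3 - 7/2*209) - 1*(-643463))*(-82575)) = -1/82575/((3 - 1463/2) + 643463) = -1/82575/(-1457/2 + 643463) = -1/82575/(1285469/2) = (2/1285469)*(-1/82575) = -2/106147602675 ≈ -1.8842e-11)
1/z = 1/(-2/106147602675) = -106147602675/2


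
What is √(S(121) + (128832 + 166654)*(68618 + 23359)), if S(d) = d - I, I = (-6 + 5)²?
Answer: 3*√3019768438 ≈ 1.6486e+5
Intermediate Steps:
I = 1 (I = (-1)² = 1)
S(d) = -1 + d (S(d) = d - 1*1 = d - 1 = -1 + d)
√(S(121) + (128832 + 166654)*(68618 + 23359)) = √((-1 + 121) + (128832 + 166654)*(68618 + 23359)) = √(120 + 295486*91977) = √(120 + 27177915822) = √27177915942 = 3*√3019768438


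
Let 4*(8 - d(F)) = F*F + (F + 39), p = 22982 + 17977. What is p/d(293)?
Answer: -163836/86149 ≈ -1.9018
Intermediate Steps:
p = 40959
d(F) = -7/4 - F/4 - F**2/4 (d(F) = 8 - (F*F + (F + 39))/4 = 8 - (F**2 + (39 + F))/4 = 8 - (39 + F + F**2)/4 = 8 + (-39/4 - F/4 - F**2/4) = -7/4 - F/4 - F**2/4)
p/d(293) = 40959/(-7/4 - 1/4*293 - 1/4*293**2) = 40959/(-7/4 - 293/4 - 1/4*85849) = 40959/(-7/4 - 293/4 - 85849/4) = 40959/(-86149/4) = 40959*(-4/86149) = -163836/86149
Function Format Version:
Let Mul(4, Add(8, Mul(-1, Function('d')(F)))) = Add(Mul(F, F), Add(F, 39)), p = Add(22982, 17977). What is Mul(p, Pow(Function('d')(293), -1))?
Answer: Rational(-163836, 86149) ≈ -1.9018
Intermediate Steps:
p = 40959
Function('d')(F) = Add(Rational(-7, 4), Mul(Rational(-1, 4), F), Mul(Rational(-1, 4), Pow(F, 2))) (Function('d')(F) = Add(8, Mul(Rational(-1, 4), Add(Mul(F, F), Add(F, 39)))) = Add(8, Mul(Rational(-1, 4), Add(Pow(F, 2), Add(39, F)))) = Add(8, Mul(Rational(-1, 4), Add(39, F, Pow(F, 2)))) = Add(8, Add(Rational(-39, 4), Mul(Rational(-1, 4), F), Mul(Rational(-1, 4), Pow(F, 2)))) = Add(Rational(-7, 4), Mul(Rational(-1, 4), F), Mul(Rational(-1, 4), Pow(F, 2))))
Mul(p, Pow(Function('d')(293), -1)) = Mul(40959, Pow(Add(Rational(-7, 4), Mul(Rational(-1, 4), 293), Mul(Rational(-1, 4), Pow(293, 2))), -1)) = Mul(40959, Pow(Add(Rational(-7, 4), Rational(-293, 4), Mul(Rational(-1, 4), 85849)), -1)) = Mul(40959, Pow(Add(Rational(-7, 4), Rational(-293, 4), Rational(-85849, 4)), -1)) = Mul(40959, Pow(Rational(-86149, 4), -1)) = Mul(40959, Rational(-4, 86149)) = Rational(-163836, 86149)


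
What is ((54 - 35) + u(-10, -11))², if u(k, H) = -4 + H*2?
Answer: 49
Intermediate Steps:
u(k, H) = -4 + 2*H
((54 - 35) + u(-10, -11))² = ((54 - 35) + (-4 + 2*(-11)))² = (19 + (-4 - 22))² = (19 - 26)² = (-7)² = 49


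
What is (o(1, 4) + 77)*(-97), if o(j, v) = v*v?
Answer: -9021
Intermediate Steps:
o(j, v) = v²
(o(1, 4) + 77)*(-97) = (4² + 77)*(-97) = (16 + 77)*(-97) = 93*(-97) = -9021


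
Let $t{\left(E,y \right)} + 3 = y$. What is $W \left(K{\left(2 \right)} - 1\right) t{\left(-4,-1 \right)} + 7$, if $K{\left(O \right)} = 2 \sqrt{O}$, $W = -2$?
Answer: $-1 + 16 \sqrt{2} \approx 21.627$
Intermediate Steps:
$t{\left(E,y \right)} = -3 + y$
$W \left(K{\left(2 \right)} - 1\right) t{\left(-4,-1 \right)} + 7 = - 2 \left(2 \sqrt{2} - 1\right) \left(-3 - 1\right) + 7 = - 2 \left(-1 + 2 \sqrt{2}\right) \left(-4\right) + 7 = \left(2 - 4 \sqrt{2}\right) \left(-4\right) + 7 = \left(-8 + 16 \sqrt{2}\right) + 7 = -1 + 16 \sqrt{2}$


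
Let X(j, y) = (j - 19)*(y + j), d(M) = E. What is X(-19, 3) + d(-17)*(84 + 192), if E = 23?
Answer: 6956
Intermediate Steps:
d(M) = 23
X(j, y) = (-19 + j)*(j + y)
X(-19, 3) + d(-17)*(84 + 192) = ((-19)**2 - 19*(-19) - 19*3 - 19*3) + 23*(84 + 192) = (361 + 361 - 57 - 57) + 23*276 = 608 + 6348 = 6956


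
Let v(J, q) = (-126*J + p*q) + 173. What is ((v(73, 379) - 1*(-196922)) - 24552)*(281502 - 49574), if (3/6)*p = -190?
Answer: 4482008600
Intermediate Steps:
p = -380 (p = 2*(-190) = -380)
v(J, q) = 173 - 380*q - 126*J (v(J, q) = (-126*J - 380*q) + 173 = (-380*q - 126*J) + 173 = 173 - 380*q - 126*J)
((v(73, 379) - 1*(-196922)) - 24552)*(281502 - 49574) = (((173 - 380*379 - 126*73) - 1*(-196922)) - 24552)*(281502 - 49574) = (((173 - 144020 - 9198) + 196922) - 24552)*231928 = ((-153045 + 196922) - 24552)*231928 = (43877 - 24552)*231928 = 19325*231928 = 4482008600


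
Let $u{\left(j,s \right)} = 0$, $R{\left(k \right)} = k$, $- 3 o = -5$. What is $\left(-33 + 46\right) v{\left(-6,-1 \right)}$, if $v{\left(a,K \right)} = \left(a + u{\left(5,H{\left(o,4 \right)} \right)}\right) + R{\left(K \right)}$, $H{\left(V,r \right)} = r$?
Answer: $-91$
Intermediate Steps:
$o = \frac{5}{3}$ ($o = \left(- \frac{1}{3}\right) \left(-5\right) = \frac{5}{3} \approx 1.6667$)
$v{\left(a,K \right)} = K + a$ ($v{\left(a,K \right)} = \left(a + 0\right) + K = a + K = K + a$)
$\left(-33 + 46\right) v{\left(-6,-1 \right)} = \left(-33 + 46\right) \left(-1 - 6\right) = 13 \left(-7\right) = -91$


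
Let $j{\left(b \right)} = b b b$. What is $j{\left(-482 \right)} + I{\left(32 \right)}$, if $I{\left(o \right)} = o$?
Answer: $-111980136$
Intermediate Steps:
$j{\left(b \right)} = b^{3}$ ($j{\left(b \right)} = b^{2} b = b^{3}$)
$j{\left(-482 \right)} + I{\left(32 \right)} = \left(-482\right)^{3} + 32 = -111980168 + 32 = -111980136$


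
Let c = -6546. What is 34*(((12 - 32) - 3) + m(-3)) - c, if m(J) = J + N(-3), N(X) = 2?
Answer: 5730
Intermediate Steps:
m(J) = 2 + J (m(J) = J + 2 = 2 + J)
34*(((12 - 32) - 3) + m(-3)) - c = 34*(((12 - 32) - 3) + (2 - 3)) - 1*(-6546) = 34*((-20 - 3) - 1) + 6546 = 34*(-23 - 1) + 6546 = 34*(-24) + 6546 = -816 + 6546 = 5730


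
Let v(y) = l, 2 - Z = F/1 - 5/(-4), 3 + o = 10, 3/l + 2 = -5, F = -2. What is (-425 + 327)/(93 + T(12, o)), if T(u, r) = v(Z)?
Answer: -343/324 ≈ -1.0586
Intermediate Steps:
l = -3/7 (l = 3/(-2 - 5) = 3/(-7) = 3*(-⅐) = -3/7 ≈ -0.42857)
o = 7 (o = -3 + 10 = 7)
Z = 11/4 (Z = 2 - (-2/1 - 5/(-4)) = 2 - (-2*1 - 5*(-¼)) = 2 - (-2 + 5/4) = 2 - 1*(-¾) = 2 + ¾ = 11/4 ≈ 2.7500)
v(y) = -3/7
T(u, r) = -3/7
(-425 + 327)/(93 + T(12, o)) = (-425 + 327)/(93 - 3/7) = -98/648/7 = -98*7/648 = -343/324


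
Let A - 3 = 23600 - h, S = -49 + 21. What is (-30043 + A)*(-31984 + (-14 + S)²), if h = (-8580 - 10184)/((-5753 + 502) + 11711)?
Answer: 62832873996/323 ≈ 1.9453e+8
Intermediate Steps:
h = -4691/1615 (h = -18764/(-5251 + 11711) = -18764/6460 = -18764*1/6460 = -4691/1615 ≈ -2.9046)
S = -28
A = 38123536/1615 (A = 3 + (23600 - 1*(-4691/1615)) = 3 + (23600 + 4691/1615) = 3 + 38118691/1615 = 38123536/1615 ≈ 23606.)
(-30043 + A)*(-31984 + (-14 + S)²) = (-30043 + 38123536/1615)*(-31984 + (-14 - 28)²) = -10395909*(-31984 + (-42)²)/1615 = -10395909*(-31984 + 1764)/1615 = -10395909/1615*(-30220) = 62832873996/323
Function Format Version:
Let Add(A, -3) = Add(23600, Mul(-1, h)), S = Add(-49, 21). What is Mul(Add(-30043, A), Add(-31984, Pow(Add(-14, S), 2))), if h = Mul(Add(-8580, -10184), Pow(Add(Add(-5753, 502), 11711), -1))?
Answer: Rational(62832873996, 323) ≈ 1.9453e+8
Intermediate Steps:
h = Rational(-4691, 1615) (h = Mul(-18764, Pow(Add(-5251, 11711), -1)) = Mul(-18764, Pow(6460, -1)) = Mul(-18764, Rational(1, 6460)) = Rational(-4691, 1615) ≈ -2.9046)
S = -28
A = Rational(38123536, 1615) (A = Add(3, Add(23600, Mul(-1, Rational(-4691, 1615)))) = Add(3, Add(23600, Rational(4691, 1615))) = Add(3, Rational(38118691, 1615)) = Rational(38123536, 1615) ≈ 23606.)
Mul(Add(-30043, A), Add(-31984, Pow(Add(-14, S), 2))) = Mul(Add(-30043, Rational(38123536, 1615)), Add(-31984, Pow(Add(-14, -28), 2))) = Mul(Rational(-10395909, 1615), Add(-31984, Pow(-42, 2))) = Mul(Rational(-10395909, 1615), Add(-31984, 1764)) = Mul(Rational(-10395909, 1615), -30220) = Rational(62832873996, 323)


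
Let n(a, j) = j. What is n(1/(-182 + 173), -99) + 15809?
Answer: 15710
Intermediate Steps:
n(1/(-182 + 173), -99) + 15809 = -99 + 15809 = 15710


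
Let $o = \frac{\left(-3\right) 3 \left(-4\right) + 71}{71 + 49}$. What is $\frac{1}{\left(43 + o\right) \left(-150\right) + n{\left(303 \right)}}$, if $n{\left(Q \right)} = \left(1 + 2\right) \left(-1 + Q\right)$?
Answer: $- \frac{4}{22711} \approx -0.00017613$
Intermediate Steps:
$o = \frac{107}{120}$ ($o = \frac{\left(-9\right) \left(-4\right) + 71}{120} = \left(36 + 71\right) \frac{1}{120} = 107 \cdot \frac{1}{120} = \frac{107}{120} \approx 0.89167$)
$n{\left(Q \right)} = -3 + 3 Q$ ($n{\left(Q \right)} = 3 \left(-1 + Q\right) = -3 + 3 Q$)
$\frac{1}{\left(43 + o\right) \left(-150\right) + n{\left(303 \right)}} = \frac{1}{\left(43 + \frac{107}{120}\right) \left(-150\right) + \left(-3 + 3 \cdot 303\right)} = \frac{1}{\frac{5267}{120} \left(-150\right) + \left(-3 + 909\right)} = \frac{1}{- \frac{26335}{4} + 906} = \frac{1}{- \frac{22711}{4}} = - \frac{4}{22711}$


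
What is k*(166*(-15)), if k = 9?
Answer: -22410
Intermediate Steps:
k*(166*(-15)) = 9*(166*(-15)) = 9*(-2490) = -22410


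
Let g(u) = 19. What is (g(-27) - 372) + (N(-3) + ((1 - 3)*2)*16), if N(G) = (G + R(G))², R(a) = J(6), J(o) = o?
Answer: -408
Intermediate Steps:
R(a) = 6
N(G) = (6 + G)² (N(G) = (G + 6)² = (6 + G)²)
(g(-27) - 372) + (N(-3) + ((1 - 3)*2)*16) = (19 - 372) + ((6 - 3)² + ((1 - 3)*2)*16) = -353 + (3² - 2*2*16) = -353 + (9 - 4*16) = -353 + (9 - 64) = -353 - 55 = -408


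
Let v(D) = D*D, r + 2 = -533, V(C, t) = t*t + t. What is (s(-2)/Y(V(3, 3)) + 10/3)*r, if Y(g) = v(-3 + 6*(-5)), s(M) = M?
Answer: -1940980/1089 ≈ -1782.4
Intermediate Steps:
V(C, t) = t + t**2 (V(C, t) = t**2 + t = t + t**2)
r = -535 (r = -2 - 533 = -535)
v(D) = D**2
Y(g) = 1089 (Y(g) = (-3 + 6*(-5))**2 = (-3 - 30)**2 = (-33)**2 = 1089)
(s(-2)/Y(V(3, 3)) + 10/3)*r = (-2/1089 + 10/3)*(-535) = (3628/1089)*(-535) = -1940980/1089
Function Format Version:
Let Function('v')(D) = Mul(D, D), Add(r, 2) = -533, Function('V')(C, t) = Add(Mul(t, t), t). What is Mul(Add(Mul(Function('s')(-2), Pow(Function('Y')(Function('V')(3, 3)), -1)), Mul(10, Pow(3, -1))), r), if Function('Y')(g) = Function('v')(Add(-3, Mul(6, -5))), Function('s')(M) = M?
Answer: Rational(-1940980, 1089) ≈ -1782.4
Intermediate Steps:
Function('V')(C, t) = Add(t, Pow(t, 2)) (Function('V')(C, t) = Add(Pow(t, 2), t) = Add(t, Pow(t, 2)))
r = -535 (r = Add(-2, -533) = -535)
Function('v')(D) = Pow(D, 2)
Function('Y')(g) = 1089 (Function('Y')(g) = Pow(Add(-3, Mul(6, -5)), 2) = Pow(Add(-3, -30), 2) = Pow(-33, 2) = 1089)
Mul(Add(Mul(Function('s')(-2), Pow(Function('Y')(Function('V')(3, 3)), -1)), Mul(10, Pow(3, -1))), r) = Mul(Add(Mul(-2, Pow(1089, -1)), Mul(10, Pow(3, -1))), -535) = Mul(Add(Mul(-2, Rational(1, 1089)), Mul(10, Rational(1, 3))), -535) = Mul(Add(Rational(-2, 1089), Rational(10, 3)), -535) = Mul(Rational(3628, 1089), -535) = Rational(-1940980, 1089)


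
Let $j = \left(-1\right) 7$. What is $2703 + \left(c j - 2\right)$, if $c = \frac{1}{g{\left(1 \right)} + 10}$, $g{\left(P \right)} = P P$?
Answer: $\frac{29704}{11} \approx 2700.4$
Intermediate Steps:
$j = -7$
$g{\left(P \right)} = P^{2}$
$c = \frac{1}{11}$ ($c = \frac{1}{1^{2} + 10} = \frac{1}{1 + 10} = \frac{1}{11} \approx 0.090909$)
$2703 + \left(c j - 2\right) = 2703 + \left(\frac{1}{11} \left(-7\right) - 2\right) = 2703 - \frac{29}{11} = \frac{29704}{11}$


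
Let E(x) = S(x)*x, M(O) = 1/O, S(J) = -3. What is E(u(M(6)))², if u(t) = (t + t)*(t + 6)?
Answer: 1369/36 ≈ 38.028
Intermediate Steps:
u(t) = 2*t*(6 + t) (u(t) = (2*t)*(6 + t) = 2*t*(6 + t))
E(x) = -3*x
E(u(M(6)))² = (-6*(6 + 1/6)/6)² = (-6*(6 + ⅙)/6)² = (-6*37/(6*6))² = (-3*37/18)² = (-37/6)² = 1369/36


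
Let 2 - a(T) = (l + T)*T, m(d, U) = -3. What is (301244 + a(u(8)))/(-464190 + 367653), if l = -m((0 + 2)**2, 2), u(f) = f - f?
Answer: -301246/96537 ≈ -3.1205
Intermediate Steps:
u(f) = 0
l = 3 (l = -1*(-3) = 3)
a(T) = 2 - T*(3 + T) (a(T) = 2 - (3 + T)*T = 2 - T*(3 + T))
(301244 + a(u(8)))/(-464190 + 367653) = (301244 + (2 - 1*0**2 - 3*0))/(-464190 + 367653) = (301244 + (2 - 1*0 + 0))/(-96537) = (301244 + (2 + 0 + 0))*(-1/96537) = (301244 + 2)*(-1/96537) = 301246*(-1/96537) = -301246/96537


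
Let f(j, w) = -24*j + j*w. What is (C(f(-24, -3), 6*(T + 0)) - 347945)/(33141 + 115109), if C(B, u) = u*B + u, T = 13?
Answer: -297323/148250 ≈ -2.0056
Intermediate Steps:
C(B, u) = u + B*u (C(B, u) = B*u + u = u + B*u)
(C(f(-24, -3), 6*(T + 0)) - 347945)/(33141 + 115109) = ((6*(13 + 0))*(1 - 24*(-24 - 3)) - 347945)/(33141 + 115109) = ((6*13)*(1 - 24*(-27)) - 347945)/148250 = (78*(1 + 648) - 347945)*(1/148250) = (78*649 - 347945)*(1/148250) = (50622 - 347945)*(1/148250) = -297323*1/148250 = -297323/148250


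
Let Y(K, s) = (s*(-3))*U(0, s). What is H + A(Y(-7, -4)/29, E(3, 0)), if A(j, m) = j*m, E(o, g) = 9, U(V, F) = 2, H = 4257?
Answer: 123669/29 ≈ 4264.4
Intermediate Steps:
Y(K, s) = -6*s (Y(K, s) = (s*(-3))*2 = -3*s*2 = -6*s)
H + A(Y(-7, -4)/29, E(3, 0)) = 4257 + (-6*(-4)/29)*9 = 4257 + (24*(1/29))*9 = 4257 + (24/29)*9 = 4257 + 216/29 = 123669/29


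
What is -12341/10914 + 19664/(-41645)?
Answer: -728553841/454513530 ≈ -1.6029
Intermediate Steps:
-12341/10914 + 19664/(-41645) = -12341*1/10914 + 19664*(-1/41645) = -12341/10914 - 19664/41645 = -728553841/454513530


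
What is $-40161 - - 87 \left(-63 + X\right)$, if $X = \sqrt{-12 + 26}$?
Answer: $-45642 + 87 \sqrt{14} \approx -45317.0$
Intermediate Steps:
$X = \sqrt{14} \approx 3.7417$
$-40161 - - 87 \left(-63 + X\right) = -40161 - - 87 \left(-63 + \sqrt{14}\right) = -40161 - \left(5481 - 87 \sqrt{14}\right) = -45642 + 87 \sqrt{14}$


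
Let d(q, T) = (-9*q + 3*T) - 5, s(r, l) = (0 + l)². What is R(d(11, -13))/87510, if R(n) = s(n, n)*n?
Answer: -2924207/87510 ≈ -33.416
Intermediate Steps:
s(r, l) = l²
d(q, T) = -5 - 9*q + 3*T
R(n) = n³ (R(n) = n²*n = n³)
R(d(11, -13))/87510 = (-5 - 9*11 + 3*(-13))³/87510 = (-5 - 99 - 39)³*(1/87510) = (-143)³*(1/87510) = -2924207*1/87510 = -2924207/87510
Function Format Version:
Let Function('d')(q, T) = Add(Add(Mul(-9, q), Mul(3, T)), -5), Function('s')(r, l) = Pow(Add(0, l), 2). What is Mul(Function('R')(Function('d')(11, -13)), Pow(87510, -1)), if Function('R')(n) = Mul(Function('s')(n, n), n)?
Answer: Rational(-2924207, 87510) ≈ -33.416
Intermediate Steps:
Function('s')(r, l) = Pow(l, 2)
Function('d')(q, T) = Add(-5, Mul(-9, q), Mul(3, T))
Function('R')(n) = Pow(n, 3) (Function('R')(n) = Mul(Pow(n, 2), n) = Pow(n, 3))
Mul(Function('R')(Function('d')(11, -13)), Pow(87510, -1)) = Mul(Pow(Add(-5, Mul(-9, 11), Mul(3, -13)), 3), Pow(87510, -1)) = Mul(Pow(Add(-5, -99, -39), 3), Rational(1, 87510)) = Mul(Pow(-143, 3), Rational(1, 87510)) = Mul(-2924207, Rational(1, 87510)) = Rational(-2924207, 87510)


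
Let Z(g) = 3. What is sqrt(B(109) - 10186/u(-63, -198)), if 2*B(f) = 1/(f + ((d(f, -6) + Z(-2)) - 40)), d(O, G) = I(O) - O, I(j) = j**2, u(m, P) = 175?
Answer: I*sqrt(22680864542)/19740 ≈ 7.6293*I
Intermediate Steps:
d(O, G) = O**2 - O
B(f) = 1/(2*(-37 + f + f*(-1 + f))) (B(f) = 1/(2*(f + ((f*(-1 + f) + 3) - 40))) = 1/(2*(f + ((3 + f*(-1 + f)) - 40))) = 1/(2*(f + (-37 + f*(-1 + f)))) = 1/(2*(-37 + f + f*(-1 + f))))
sqrt(B(109) - 10186/u(-63, -198)) = sqrt(1/(2*(-37 + 109**2)) - 10186/175) = sqrt(1/(2*(-37 + 11881)) - 10186*1/175) = sqrt((1/2)/11844 - 10186/175) = sqrt((1/2)*(1/11844) - 10186/175) = sqrt(1/23688 - 10186/175) = sqrt(-34469399/592200) = I*sqrt(22680864542)/19740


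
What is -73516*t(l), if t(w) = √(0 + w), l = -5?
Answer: -73516*I*√5 ≈ -1.6439e+5*I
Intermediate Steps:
t(w) = √w
-73516*t(l) = -73516*I*√5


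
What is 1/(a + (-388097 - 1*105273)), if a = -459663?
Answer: -1/953033 ≈ -1.0493e-6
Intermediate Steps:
1/(a + (-388097 - 1*105273)) = 1/(-459663 + (-388097 - 1*105273)) = 1/(-459663 + (-388097 - 105273)) = 1/(-459663 - 493370) = 1/(-953033) = -1/953033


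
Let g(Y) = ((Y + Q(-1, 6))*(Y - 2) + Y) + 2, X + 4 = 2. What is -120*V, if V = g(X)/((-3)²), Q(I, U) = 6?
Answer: 640/3 ≈ 213.33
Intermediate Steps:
X = -2 (X = -4 + 2 = -2)
g(Y) = 2 + Y + (-2 + Y)*(6 + Y) (g(Y) = ((Y + 6)*(Y - 2) + Y) + 2 = ((6 + Y)*(-2 + Y) + Y) + 2 = ((-2 + Y)*(6 + Y) + Y) + 2 = (Y + (-2 + Y)*(6 + Y)) + 2 = 2 + Y + (-2 + Y)*(6 + Y))
V = -16/9 (V = (-10 + (-2)² + 5*(-2))/((-3)²) = (-10 + 4 - 10)/9 = -16*⅑ = -16/9 ≈ -1.7778)
-120*V = -120*(-16/9) = 640/3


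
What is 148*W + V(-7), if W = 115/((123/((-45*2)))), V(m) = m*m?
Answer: -508591/41 ≈ -12405.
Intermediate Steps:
V(m) = m**2
W = -3450/41 (W = 115/((123/(-90))) = 115/((123*(-1/90))) = 115/(-41/30) = 115*(-30/41) = -3450/41 ≈ -84.146)
148*W + V(-7) = 148*(-3450/41) + (-7)**2 = -510600/41 + 49 = -508591/41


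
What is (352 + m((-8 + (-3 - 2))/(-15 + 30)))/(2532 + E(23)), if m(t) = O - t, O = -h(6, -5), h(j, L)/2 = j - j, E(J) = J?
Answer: 5293/38325 ≈ 0.13811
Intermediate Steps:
h(j, L) = 0 (h(j, L) = 2*(j - j) = 2*0 = 0)
O = 0 (O = -1*0 = 0)
m(t) = -t (m(t) = 0 - t = -t)
(352 + m((-8 + (-3 - 2))/(-15 + 30)))/(2532 + E(23)) = (352 - (-8 + (-3 - 2))/(-15 + 30))/(2532 + 23) = (352 - (-8 - 5)/15)/2555 = (352 - (-13)/15)*(1/2555) = (352 - 1*(-13/15))*(1/2555) = (352 + 13/15)*(1/2555) = (5293/15)*(1/2555) = 5293/38325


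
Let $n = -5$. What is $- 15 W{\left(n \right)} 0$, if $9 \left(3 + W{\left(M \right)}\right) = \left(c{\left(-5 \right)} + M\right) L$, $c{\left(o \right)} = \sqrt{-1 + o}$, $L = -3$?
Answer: $0$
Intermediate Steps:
$W{\left(M \right)} = -3 - \frac{M}{3} - \frac{i \sqrt{6}}{3}$ ($W{\left(M \right)} = -3 + \frac{\left(\sqrt{-1 - 5} + M\right) \left(-3\right)}{9} = -3 + \frac{\left(\sqrt{-6} + M\right) \left(-3\right)}{9} = -3 + \frac{\left(i \sqrt{6} + M\right) \left(-3\right)}{9} = -3 + \frac{\left(M + i \sqrt{6}\right) \left(-3\right)}{9} = -3 + \frac{- 3 M - 3 i \sqrt{6}}{9} = -3 - \left(\frac{M}{3} + \frac{i \sqrt{6}}{3}\right) = -3 - \frac{M}{3} - \frac{i \sqrt{6}}{3}$)
$- 15 W{\left(n \right)} 0 = - 15 \left(-3 - - \frac{5}{3} - \frac{i \sqrt{6}}{3}\right) 0 = - 15 \left(-3 + \frac{5}{3} - \frac{i \sqrt{6}}{3}\right) 0 = - 15 \left(- \frac{4}{3} - \frac{i \sqrt{6}}{3}\right) 0 = \left(20 + 5 i \sqrt{6}\right) 0 = 0$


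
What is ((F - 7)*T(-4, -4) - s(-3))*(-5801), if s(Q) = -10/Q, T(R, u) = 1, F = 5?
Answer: 92816/3 ≈ 30939.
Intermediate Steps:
((F - 7)*T(-4, -4) - s(-3))*(-5801) = ((5 - 7)*1 - (-10)/(-3))*(-5801) = (-2*1 - (-10)*(-1)/3)*(-5801) = (-2 - 1*10/3)*(-5801) = (-2 - 10/3)*(-5801) = -16/3*(-5801) = 92816/3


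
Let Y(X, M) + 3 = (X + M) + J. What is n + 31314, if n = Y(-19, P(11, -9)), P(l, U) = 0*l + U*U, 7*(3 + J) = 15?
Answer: 219605/7 ≈ 31372.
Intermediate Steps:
J = -6/7 (J = -3 + (⅐)*15 = -3 + 15/7 = -6/7 ≈ -0.85714)
P(l, U) = U² (P(l, U) = 0 + U² = U²)
Y(X, M) = -27/7 + M + X (Y(X, M) = -3 + ((X + M) - 6/7) = -3 + ((M + X) - 6/7) = -3 + (-6/7 + M + X) = -27/7 + M + X)
n = 407/7 (n = -27/7 + (-9)² - 19 = -27/7 + 81 - 19 = 407/7 ≈ 58.143)
n + 31314 = 407/7 + 31314 = 219605/7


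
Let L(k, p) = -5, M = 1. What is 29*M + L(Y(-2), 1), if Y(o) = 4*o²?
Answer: 24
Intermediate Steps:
29*M + L(Y(-2), 1) = 29*1 - 5 = 29 - 5 = 24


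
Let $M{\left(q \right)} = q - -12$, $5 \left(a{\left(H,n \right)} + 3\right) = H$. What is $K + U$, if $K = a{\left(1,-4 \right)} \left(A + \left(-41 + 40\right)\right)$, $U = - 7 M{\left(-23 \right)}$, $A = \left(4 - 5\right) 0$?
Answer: $\frac{399}{5} \approx 79.8$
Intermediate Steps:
$a{\left(H,n \right)} = -3 + \frac{H}{5}$
$M{\left(q \right)} = 12 + q$ ($M{\left(q \right)} = q + 12 = 12 + q$)
$A = 0$ ($A = \left(-1\right) 0 = 0$)
$U = 77$ ($U = - 7 \left(12 - 23\right) = \left(-7\right) \left(-11\right) = 77$)
$K = \frac{14}{5}$ ($K = \left(-3 + \frac{1}{5} \cdot 1\right) \left(0 + \left(-41 + 40\right)\right) = \left(-3 + \frac{1}{5}\right) \left(0 - 1\right) = \left(- \frac{14}{5}\right) \left(-1\right) = \frac{14}{5} \approx 2.8$)
$K + U = \frac{14}{5} + 77 = \frac{399}{5}$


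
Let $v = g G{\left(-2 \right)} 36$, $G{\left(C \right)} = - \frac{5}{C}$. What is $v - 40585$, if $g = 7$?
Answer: $-39955$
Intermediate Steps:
$v = 630$ ($v = 7 \left(- \frac{5}{-2}\right) 36 = 7 \left(\left(-5\right) \left(- \frac{1}{2}\right)\right) 36 = 7 \cdot \frac{5}{2} \cdot 36 = \frac{35}{2} \cdot 36 = 630$)
$v - 40585 = 630 - 40585 = -39955$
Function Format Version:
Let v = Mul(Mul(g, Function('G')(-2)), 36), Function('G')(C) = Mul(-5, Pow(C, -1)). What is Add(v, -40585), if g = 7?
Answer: -39955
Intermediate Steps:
v = 630 (v = Mul(Mul(7, Mul(-5, Pow(-2, -1))), 36) = Mul(Mul(7, Mul(-5, Rational(-1, 2))), 36) = Mul(Mul(7, Rational(5, 2)), 36) = Mul(Rational(35, 2), 36) = 630)
Add(v, -40585) = Add(630, -40585) = -39955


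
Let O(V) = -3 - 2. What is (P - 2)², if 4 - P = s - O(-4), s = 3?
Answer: 36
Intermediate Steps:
O(V) = -5
P = -4 (P = 4 - (3 - 1*(-5)) = 4 - (3 + 5) = 4 - 1*8 = 4 - 8 = -4)
(P - 2)² = (-4 - 2)² = (-6)² = 36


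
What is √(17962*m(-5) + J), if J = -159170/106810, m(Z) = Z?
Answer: I*√84677955247/971 ≈ 299.69*I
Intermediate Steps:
J = -1447/971 (J = -159170*1/106810 = -1447/971 ≈ -1.4902)
√(17962*m(-5) + J) = √(17962*(-5) - 1447/971) = √(-89810 - 1447/971) = √(-87206957/971) = I*√84677955247/971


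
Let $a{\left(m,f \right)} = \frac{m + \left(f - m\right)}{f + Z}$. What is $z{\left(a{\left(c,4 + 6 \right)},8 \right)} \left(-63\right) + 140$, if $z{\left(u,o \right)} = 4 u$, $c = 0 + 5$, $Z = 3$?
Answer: $- \frac{700}{13} \approx -53.846$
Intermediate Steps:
$c = 5$
$a{\left(m,f \right)} = \frac{f}{3 + f}$ ($a{\left(m,f \right)} = \frac{m + \left(f - m\right)}{f + 3} = \frac{f}{3 + f}$)
$z{\left(a{\left(c,4 + 6 \right)},8 \right)} \left(-63\right) + 140 = 4 \frac{4 + 6}{3 + \left(4 + 6\right)} \left(-63\right) + 140 = 4 \frac{10}{3 + 10} \left(-63\right) + 140 = 4 \cdot \frac{10}{13} \left(-63\right) + 140 = \frac{40}{13} \left(-63\right) + 140 = - \frac{2520}{13} + 140 = - \frac{700}{13}$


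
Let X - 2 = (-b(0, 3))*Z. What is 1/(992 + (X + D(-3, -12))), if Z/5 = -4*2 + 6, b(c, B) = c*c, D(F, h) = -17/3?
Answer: 3/2965 ≈ 0.0010118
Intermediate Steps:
D(F, h) = -17/3 (D(F, h) = -17*⅓ = -17/3)
b(c, B) = c²
Z = -10 (Z = 5*(-4*2 + 6) = 5*(-8 + 6) = 5*(-2) = -10)
X = 2 (X = 2 - 1*0²*(-10) = 2 - 1*0*(-10) = 2 + 0*(-10) = 2 + 0 = 2)
1/(992 + (X + D(-3, -12))) = 1/(992 + (2 - 17/3)) = 1/(992 - 11/3) = 1/(2965/3) = 3/2965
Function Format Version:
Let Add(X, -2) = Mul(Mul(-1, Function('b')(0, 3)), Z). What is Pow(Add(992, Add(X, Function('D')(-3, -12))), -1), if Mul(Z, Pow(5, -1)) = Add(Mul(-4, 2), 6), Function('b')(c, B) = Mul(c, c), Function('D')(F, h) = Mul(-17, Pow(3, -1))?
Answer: Rational(3, 2965) ≈ 0.0010118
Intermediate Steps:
Function('D')(F, h) = Rational(-17, 3) (Function('D')(F, h) = Mul(-17, Rational(1, 3)) = Rational(-17, 3))
Function('b')(c, B) = Pow(c, 2)
Z = -10 (Z = Mul(5, Add(Mul(-4, 2), 6)) = Mul(5, Add(-8, 6)) = Mul(5, -2) = -10)
X = 2 (X = Add(2, Mul(Mul(-1, Pow(0, 2)), -10)) = Add(2, Mul(Mul(-1, 0), -10)) = Add(2, Mul(0, -10)) = Add(2, 0) = 2)
Pow(Add(992, Add(X, Function('D')(-3, -12))), -1) = Pow(Add(992, Add(2, Rational(-17, 3))), -1) = Pow(Add(992, Rational(-11, 3)), -1) = Pow(Rational(2965, 3), -1) = Rational(3, 2965)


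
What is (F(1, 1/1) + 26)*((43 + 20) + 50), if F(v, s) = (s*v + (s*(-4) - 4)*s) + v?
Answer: 2260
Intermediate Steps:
F(v, s) = v + s*v + s*(-4 - 4*s) (F(v, s) = (s*v + (-4*s - 4)*s) + v = (s*v + (-4 - 4*s)*s) + v = (s*v + s*(-4 - 4*s)) + v = v + s*v + s*(-4 - 4*s))
(F(1, 1/1) + 26)*((43 + 20) + 50) = ((1 - 4/1 - 4*1**2 + (1/1)*1) + 26)*((43 + 20) + 50) = ((1 - 4 - 4*1**2 + (1*1)*1) + 26)*(63 + 50) = ((1 - 4*1 - 4*1**2 + 1*1) + 26)*113 = ((1 - 4 - 4*1 + 1) + 26)*113 = ((1 - 4 - 4 + 1) + 26)*113 = (-6 + 26)*113 = 20*113 = 2260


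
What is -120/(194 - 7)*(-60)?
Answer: 7200/187 ≈ 38.503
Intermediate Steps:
-120/(194 - 7)*(-60) = -120/187*(-60) = 7200/187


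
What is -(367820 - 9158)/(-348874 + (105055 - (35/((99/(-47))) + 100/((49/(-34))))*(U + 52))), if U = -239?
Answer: 79084971/57308332 ≈ 1.3800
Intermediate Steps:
-(367820 - 9158)/(-348874 + (105055 - (35/((99/(-47))) + 100/((49/(-34))))*(U + 52))) = -(367820 - 9158)/(-348874 + (105055 - (35/((99/(-47))) + 100/((49/(-34))))*(-239 + 52))) = -358662/(-348874 + (105055 - (35/((99*(-1/47))) + 100/((49*(-1/34))))*(-187))) = -358662/(-348874 + (105055 - (35/(-99/47) + 100/(-49/34))*(-187))) = -358662/(-348874 + (105055 - (35*(-47/99) + 100*(-34/49))*(-187))) = -358662/(-348874 + (105055 - (-1645/99 - 3400/49)*(-187))) = -358662/(-348874 + (105055 - (-417205)*(-187)/4851)) = -358662/(-348874 + (105055 - 1*7092485/441)) = -358662/(-348874 + (105055 - 7092485/441)) = -358662/(-348874 + 39236770/441) = -358662/(-114616664/441) = -358662*(-441)/114616664 = -1*(-79084971/57308332) = 79084971/57308332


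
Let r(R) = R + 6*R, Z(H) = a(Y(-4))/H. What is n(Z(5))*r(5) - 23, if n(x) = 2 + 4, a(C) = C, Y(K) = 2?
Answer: 187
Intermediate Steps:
Z(H) = 2/H
n(x) = 6
r(R) = 7*R
n(Z(5))*r(5) - 23 = 6*(7*5) - 23 = 6*35 - 23 = 210 - 23 = 187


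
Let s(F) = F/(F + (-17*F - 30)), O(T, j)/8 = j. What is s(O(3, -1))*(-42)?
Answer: 24/7 ≈ 3.4286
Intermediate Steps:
O(T, j) = 8*j
s(F) = F/(-30 - 16*F) (s(F) = F/(F + (-30 - 17*F)) = F/(-30 - 16*F))
s(O(3, -1))*(-42) = -8*(-1)/(30 + 16*(8*(-1)))*(-42) = -1*(-8)/(30 + 16*(-8))*(-42) = -1*(-8)/(30 - 128)*(-42) = -1*(-8)/(-98)*(-42) = -1*(-8)*(-1/98)*(-42) = -4/49*(-42) = 24/7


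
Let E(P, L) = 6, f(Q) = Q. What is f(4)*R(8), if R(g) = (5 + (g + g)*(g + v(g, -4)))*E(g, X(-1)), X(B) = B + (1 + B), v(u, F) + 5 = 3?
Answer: 2424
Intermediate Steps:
v(u, F) = -2 (v(u, F) = -5 + 3 = -2)
X(B) = 1 + 2*B
R(g) = 30 + 12*g*(-2 + g) (R(g) = (5 + (g + g)*(g - 2))*6 = (5 + (2*g)*(-2 + g))*6 = (5 + 2*g*(-2 + g))*6 = 30 + 12*g*(-2 + g))
f(4)*R(8) = 4*(30 - 24*8 + 12*8**2) = 4*(30 - 192 + 12*64) = 4*(30 - 192 + 768) = 4*606 = 2424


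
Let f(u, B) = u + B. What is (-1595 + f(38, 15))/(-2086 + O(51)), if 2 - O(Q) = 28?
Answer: 257/352 ≈ 0.73011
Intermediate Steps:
O(Q) = -26 (O(Q) = 2 - 1*28 = 2 - 28 = -26)
f(u, B) = B + u
(-1595 + f(38, 15))/(-2086 + O(51)) = (-1595 + (15 + 38))/(-2086 - 26) = (-1595 + 53)/(-2112) = -1542*(-1/2112) = 257/352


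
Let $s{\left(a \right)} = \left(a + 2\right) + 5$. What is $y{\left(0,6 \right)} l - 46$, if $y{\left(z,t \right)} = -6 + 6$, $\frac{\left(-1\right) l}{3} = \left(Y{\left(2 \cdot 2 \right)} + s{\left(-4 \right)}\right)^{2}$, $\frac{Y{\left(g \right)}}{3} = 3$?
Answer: $-46$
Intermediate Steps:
$Y{\left(g \right)} = 9$ ($Y{\left(g \right)} = 3 \cdot 3 = 9$)
$s{\left(a \right)} = 7 + a$ ($s{\left(a \right)} = \left(2 + a\right) + 5 = 7 + a$)
$l = -432$ ($l = - 3 \left(9 + \left(7 - 4\right)\right)^{2} = - 3 \left(9 + 3\right)^{2} = - 3 \cdot 12^{2} = \left(-3\right) 144 = -432$)
$y{\left(z,t \right)} = 0$
$y{\left(0,6 \right)} l - 46 = 0 \left(-432\right) - 46 = 0 - 46 = -46$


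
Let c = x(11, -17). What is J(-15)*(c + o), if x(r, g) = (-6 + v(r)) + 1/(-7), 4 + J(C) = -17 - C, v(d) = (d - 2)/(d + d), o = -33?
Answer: 17895/77 ≈ 232.40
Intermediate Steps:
v(d) = (-2 + d)/(2*d) (v(d) = (-2 + d)/((2*d)) = (-2 + d)*(1/(2*d)) = (-2 + d)/(2*d))
J(C) = -21 - C (J(C) = -4 + (-17 - C) = -21 - C)
x(r, g) = -43/7 + (-2 + r)/(2*r) (x(r, g) = (-6 + (-2 + r)/(2*r)) + 1/(-7) = (-6 + (-2 + r)/(2*r)) - ⅐ = -43/7 + (-2 + r)/(2*r))
c = -883/154 (c = -79/14 - 1/11 = -883/154 ≈ -5.7338)
J(-15)*(c + o) = (-21 - 1*(-15))*(-883/154 - 33) = (-21 + 15)*(-5965/154) = -6*(-5965/154) = 17895/77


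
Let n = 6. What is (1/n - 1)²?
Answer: 25/36 ≈ 0.69444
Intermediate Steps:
(1/n - 1)² = (1/6 - 1)² = (⅙ - 1)² = (-⅚)² = 25/36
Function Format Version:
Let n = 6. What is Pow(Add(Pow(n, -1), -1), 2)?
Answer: Rational(25, 36) ≈ 0.69444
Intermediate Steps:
Pow(Add(Pow(n, -1), -1), 2) = Pow(Add(Pow(6, -1), -1), 2) = Pow(Add(Rational(1, 6), -1), 2) = Pow(Rational(-5, 6), 2) = Rational(25, 36)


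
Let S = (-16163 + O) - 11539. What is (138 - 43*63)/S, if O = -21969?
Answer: 857/16557 ≈ 0.051761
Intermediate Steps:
S = -49671 (S = (-16163 - 21969) - 11539 = -38132 - 11539 = -49671)
(138 - 43*63)/S = (138 - 43*63)/(-49671) = (138 - 2709)*(-1/49671) = -2571*(-1/49671) = 857/16557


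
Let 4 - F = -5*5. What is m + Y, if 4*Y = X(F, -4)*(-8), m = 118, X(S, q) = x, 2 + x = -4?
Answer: 130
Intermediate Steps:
F = 29 (F = 4 - (-5)*5 = 4 - 1*(-25) = 4 + 25 = 29)
x = -6 (x = -2 - 4 = -6)
X(S, q) = -6
Y = 12 (Y = (-6*(-8))/4 = (1/4)*48 = 12)
m + Y = 118 + 12 = 130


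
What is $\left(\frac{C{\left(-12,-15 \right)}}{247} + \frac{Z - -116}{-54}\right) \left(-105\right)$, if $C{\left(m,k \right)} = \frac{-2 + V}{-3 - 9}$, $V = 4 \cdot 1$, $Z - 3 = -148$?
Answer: $- \frac{125195}{2223} \approx -56.318$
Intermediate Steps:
$Z = -145$ ($Z = 3 - 148 = -145$)
$V = 4$
$C{\left(m,k \right)} = - \frac{1}{6}$ ($C{\left(m,k \right)} = \frac{-2 + 4}{-3 - 9} = \frac{2}{-12} = 2 \left(- \frac{1}{12}\right) = - \frac{1}{6}$)
$\left(\frac{C{\left(-12,-15 \right)}}{247} + \frac{Z - -116}{-54}\right) \left(-105\right) = \left(- \frac{1}{6 \cdot 247} + \frac{-145 - -116}{-54}\right) \left(-105\right) = \left(\left(- \frac{1}{6}\right) \frac{1}{247} + \left(-145 + 116\right) \left(- \frac{1}{54}\right)\right) \left(-105\right) = \left(- \frac{1}{1482} - - \frac{29}{54}\right) \left(-105\right) = \left(- \frac{1}{1482} + \frac{29}{54}\right) \left(-105\right) = \frac{3577}{6669} \left(-105\right) = - \frac{125195}{2223}$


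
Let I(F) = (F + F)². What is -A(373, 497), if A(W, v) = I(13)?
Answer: -676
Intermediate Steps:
I(F) = 4*F² (I(F) = (2*F)² = 4*F²)
A(W, v) = 676 (A(W, v) = 4*13² = 4*169 = 676)
-A(373, 497) = -1*676 = -676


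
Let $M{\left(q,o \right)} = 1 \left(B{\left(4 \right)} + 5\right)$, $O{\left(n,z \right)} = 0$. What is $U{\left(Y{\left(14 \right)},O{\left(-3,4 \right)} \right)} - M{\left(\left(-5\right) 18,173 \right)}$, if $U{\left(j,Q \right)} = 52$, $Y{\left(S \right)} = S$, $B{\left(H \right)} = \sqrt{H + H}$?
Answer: $47 - 2 \sqrt{2} \approx 44.172$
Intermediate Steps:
$B{\left(H \right)} = \sqrt{2} \sqrt{H}$ ($B{\left(H \right)} = \sqrt{2 H} = \sqrt{2} \sqrt{H}$)
$M{\left(q,o \right)} = 5 + 2 \sqrt{2}$ ($M{\left(q,o \right)} = 1 \left(\sqrt{2} \sqrt{4} + 5\right) = 1 \left(\sqrt{2} \cdot 2 + 5\right) = 1 \left(2 \sqrt{2} + 5\right) = 1 \left(5 + 2 \sqrt{2}\right) = 5 + 2 \sqrt{2}$)
$U{\left(Y{\left(14 \right)},O{\left(-3,4 \right)} \right)} - M{\left(\left(-5\right) 18,173 \right)} = 52 - \left(5 + 2 \sqrt{2}\right) = 47 - 2 \sqrt{2}$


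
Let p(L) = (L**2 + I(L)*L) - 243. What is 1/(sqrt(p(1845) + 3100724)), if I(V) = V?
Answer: sqrt(9908531)/9908531 ≈ 0.00031768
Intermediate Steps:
p(L) = -243 + 2*L**2 (p(L) = (L**2 + L*L) - 243 = (L**2 + L**2) - 243 = 2*L**2 - 243 = -243 + 2*L**2)
1/(sqrt(p(1845) + 3100724)) = 1/(sqrt((-243 + 2*1845**2) + 3100724)) = 1/(sqrt((-243 + 2*3404025) + 3100724)) = 1/(sqrt((-243 + 6808050) + 3100724)) = 1/(sqrt(6807807 + 3100724)) = 1/(sqrt(9908531)) = sqrt(9908531)/9908531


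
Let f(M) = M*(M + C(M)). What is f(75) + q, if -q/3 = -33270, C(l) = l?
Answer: 111060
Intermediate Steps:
f(M) = 2*M**2 (f(M) = M*(M + M) = M*(2*M) = 2*M**2)
q = 99810 (q = -3*(-33270) = 99810)
f(75) + q = 2*75**2 + 99810 = 2*5625 + 99810 = 11250 + 99810 = 111060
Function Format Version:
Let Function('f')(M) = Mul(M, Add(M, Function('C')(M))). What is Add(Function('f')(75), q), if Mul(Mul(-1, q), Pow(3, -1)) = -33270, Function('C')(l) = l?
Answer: 111060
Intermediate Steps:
Function('f')(M) = Mul(2, Pow(M, 2)) (Function('f')(M) = Mul(M, Add(M, M)) = Mul(M, Mul(2, M)) = Mul(2, Pow(M, 2)))
q = 99810 (q = Mul(-3, -33270) = 99810)
Add(Function('f')(75), q) = Add(Mul(2, Pow(75, 2)), 99810) = Add(Mul(2, 5625), 99810) = Add(11250, 99810) = 111060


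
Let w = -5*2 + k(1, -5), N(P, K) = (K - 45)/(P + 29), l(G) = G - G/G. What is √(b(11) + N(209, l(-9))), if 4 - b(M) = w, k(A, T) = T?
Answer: √1063146/238 ≈ 4.3323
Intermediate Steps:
l(G) = -1 + G (l(G) = G - 1*1 = G - 1 = -1 + G)
N(P, K) = (-45 + K)/(29 + P)
w = -15 (w = -5*2 - 5 = -10 - 5 = -15)
b(M) = 19 (b(M) = 4 - 1*(-15) = 4 + 15 = 19)
√(b(11) + N(209, l(-9))) = √(19 + (-45 + (-1 - 9))/(29 + 209)) = √(19 + (-45 - 10)/238) = √(19 + (1/238)*(-55)) = √(19 - 55/238) = √(4467/238) = √1063146/238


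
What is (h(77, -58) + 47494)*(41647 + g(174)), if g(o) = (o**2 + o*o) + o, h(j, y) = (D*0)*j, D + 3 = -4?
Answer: 4862103262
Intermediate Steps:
D = -7 (D = -3 - 4 = -7)
h(j, y) = 0 (h(j, y) = (-7*0)*j = 0*j = 0)
g(o) = o + 2*o**2 (g(o) = (o**2 + o**2) + o = 2*o**2 + o = o + 2*o**2)
(h(77, -58) + 47494)*(41647 + g(174)) = (0 + 47494)*(41647 + 174*(1 + 2*174)) = 47494*(41647 + 174*(1 + 348)) = 47494*(41647 + 174*349) = 47494*(41647 + 60726) = 47494*102373 = 4862103262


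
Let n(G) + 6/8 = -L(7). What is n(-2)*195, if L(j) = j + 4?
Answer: -9165/4 ≈ -2291.3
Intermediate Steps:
L(j) = 4 + j
n(G) = -47/4 (n(G) = -¾ - (4 + 7) = -¾ - 1*11 = -¾ - 11 = -47/4)
n(-2)*195 = -47/4*195 = -9165/4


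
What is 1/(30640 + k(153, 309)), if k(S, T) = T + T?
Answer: 1/31258 ≈ 3.1992e-5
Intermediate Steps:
k(S, T) = 2*T
1/(30640 + k(153, 309)) = 1/(30640 + 2*309) = 1/(30640 + 618) = 1/31258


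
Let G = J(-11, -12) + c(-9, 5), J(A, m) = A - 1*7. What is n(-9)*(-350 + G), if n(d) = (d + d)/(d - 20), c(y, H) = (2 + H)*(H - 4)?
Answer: -6498/29 ≈ -224.07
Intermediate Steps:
J(A, m) = -7 + A (J(A, m) = A - 7 = -7 + A)
c(y, H) = (-4 + H)*(2 + H) (c(y, H) = (2 + H)*(-4 + H) = (-4 + H)*(2 + H))
G = -11 (G = (-7 - 11) + (-8 + 5**2 - 2*5) = -18 + (-8 + 25 - 10) = -18 + 7 = -11)
n(d) = 2*d/(-20 + d) (n(d) = (2*d)/(-20 + d) = 2*d/(-20 + d))
n(-9)*(-350 + G) = (2*(-9)/(-20 - 9))*(-350 - 11) = (2*(-9)/(-29))*(-361) = (2*(-9)*(-1/29))*(-361) = (18/29)*(-361) = -6498/29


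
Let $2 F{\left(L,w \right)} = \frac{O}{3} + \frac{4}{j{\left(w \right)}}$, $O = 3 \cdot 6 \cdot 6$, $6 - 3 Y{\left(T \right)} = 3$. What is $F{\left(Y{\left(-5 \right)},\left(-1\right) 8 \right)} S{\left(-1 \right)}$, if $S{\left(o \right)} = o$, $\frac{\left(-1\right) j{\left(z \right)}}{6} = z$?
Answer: $- \frac{433}{24} \approx -18.042$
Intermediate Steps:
$Y{\left(T \right)} = 1$ ($Y{\left(T \right)} = 2 - 1 = 1$)
$j{\left(z \right)} = - 6 z$
$O = 108$ ($O = 18 \cdot 6 = 108$)
$F{\left(L,w \right)} = 18 - \frac{1}{3 w}$ ($F{\left(L,w \right)} = \frac{\frac{108}{3} + \frac{4}{\left(-6\right) w}}{2} = \frac{108 \cdot \frac{1}{3} + 4 \left(- \frac{1}{6 w}\right)}{2} = \frac{36 - \frac{2}{3 w}}{2} = 18 - \frac{1}{3 w}$)
$F{\left(Y{\left(-5 \right)},\left(-1\right) 8 \right)} S{\left(-1 \right)} = \left(18 - \frac{1}{3 \left(\left(-1\right) 8\right)}\right) \left(-1\right) = \left(18 - \frac{1}{3 \left(-8\right)}\right) \left(-1\right) = \left(18 - - \frac{1}{24}\right) \left(-1\right) = \left(18 + \frac{1}{24}\right) \left(-1\right) = \frac{433}{24} \left(-1\right) = - \frac{433}{24}$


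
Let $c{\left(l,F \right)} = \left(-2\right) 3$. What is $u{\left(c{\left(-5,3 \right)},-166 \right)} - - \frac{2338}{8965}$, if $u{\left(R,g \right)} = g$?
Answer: $- \frac{1485852}{8965} \approx -165.74$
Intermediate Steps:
$c{\left(l,F \right)} = -6$
$u{\left(c{\left(-5,3 \right)},-166 \right)} - - \frac{2338}{8965} = -166 - - \frac{2338}{8965} = -166 + \frac{2338}{8965} = - \frac{1485852}{8965}$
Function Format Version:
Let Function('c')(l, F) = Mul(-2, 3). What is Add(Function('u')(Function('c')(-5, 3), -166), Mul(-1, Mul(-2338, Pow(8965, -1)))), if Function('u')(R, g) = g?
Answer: Rational(-1485852, 8965) ≈ -165.74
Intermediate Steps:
Function('c')(l, F) = -6
Add(Function('u')(Function('c')(-5, 3), -166), Mul(-1, Mul(-2338, Pow(8965, -1)))) = Add(-166, Mul(-1, Mul(-2338, Pow(8965, -1)))) = Add(-166, Mul(-1, Mul(-2338, Rational(1, 8965)))) = Add(-166, Mul(-1, Rational(-2338, 8965))) = Add(-166, Rational(2338, 8965)) = Rational(-1485852, 8965)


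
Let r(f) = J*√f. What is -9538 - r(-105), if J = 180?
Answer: -9538 - 180*I*√105 ≈ -9538.0 - 1844.5*I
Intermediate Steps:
r(f) = 180*√f
-9538 - r(-105) = -9538 - 180*√(-105) = -9538 - 180*I*√105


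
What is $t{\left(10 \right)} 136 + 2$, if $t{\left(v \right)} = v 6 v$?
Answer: $81602$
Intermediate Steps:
$t{\left(v \right)} = 6 v^{2}$ ($t{\left(v \right)} = 6 v v = 6 v^{2}$)
$t{\left(10 \right)} 136 + 2 = 6 \cdot 10^{2} \cdot 136 + 2 = 6 \cdot 100 \cdot 136 + 2 = 600 \cdot 136 + 2 = 81600 + 2 = 81602$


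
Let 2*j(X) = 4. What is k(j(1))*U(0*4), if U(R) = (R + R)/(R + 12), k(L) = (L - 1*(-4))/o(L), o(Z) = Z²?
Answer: 0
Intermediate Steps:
j(X) = 2 (j(X) = (½)*4 = 2)
k(L) = (4 + L)/L² (k(L) = (L - 1*(-4))/(L²) = (L + 4)/L² = (4 + L)/L²)
U(R) = 2*R/(12 + R) (U(R) = (2*R)/(12 + R) = 2*R/(12 + R))
k(j(1))*U(0*4) = ((4 + 2)/2²)*(2*(0*4)/(12 + 0*4)) = ((¼)*6)*(2*0/(12 + 0)) = 3*(2*0/12)/2 = 3*(2*0*(1/12))/2 = (3/2)*0 = 0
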